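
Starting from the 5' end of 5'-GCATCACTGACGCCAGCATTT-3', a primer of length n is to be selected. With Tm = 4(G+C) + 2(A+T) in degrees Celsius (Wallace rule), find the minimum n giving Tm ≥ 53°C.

n = 17

First 16 bases: GCATCACTGACGCCAG → Tm = 52°C (< 53°C)
First 17 bases: GCATCACTGACGCCAGC → Tm = 56°C (≥ 53°C)
Since every base adds ≥2°C, Tm only increases with n, so the threshold is first crossed at n = 17.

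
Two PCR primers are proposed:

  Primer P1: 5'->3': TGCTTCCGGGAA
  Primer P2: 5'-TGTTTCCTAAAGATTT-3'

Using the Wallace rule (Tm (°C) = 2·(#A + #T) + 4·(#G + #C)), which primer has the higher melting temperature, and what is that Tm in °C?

Primer P2, 40°C

Primer P1: A+T=5, G+C=7 → Tm = 2(5)+4(7) = 38°C
Primer P2: A+T=12, G+C=4 → Tm = 2(12)+4(4) = 40°C
38°C vs 40°C → primer P2 is higher.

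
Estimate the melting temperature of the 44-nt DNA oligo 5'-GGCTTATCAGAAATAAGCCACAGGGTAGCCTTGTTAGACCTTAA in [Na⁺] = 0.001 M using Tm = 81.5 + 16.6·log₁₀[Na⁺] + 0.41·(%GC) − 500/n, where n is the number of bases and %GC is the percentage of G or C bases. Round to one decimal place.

Length n = 44. T=11, G=10, C=9, A=14
G+C = 19, so %GC = 19/44 × 100 = 43.182%
Salt term: 16.6 × (-3) = -49.8
GC term: 0.41 × 43.182 = 17.705; length term: −500/44 = −11.364
Tm = 81.5 + (-49.8) + 17.705 − 11.364 = 38.041 → 38.0°C

38.0°C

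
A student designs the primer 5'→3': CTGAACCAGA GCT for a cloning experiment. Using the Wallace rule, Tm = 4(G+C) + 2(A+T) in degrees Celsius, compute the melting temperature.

G=3, A=4, T=2, C=4
AT pairs contribute 6, GC pairs contribute 7.
Tm = 4·7 + 2·6 = 28 + 12 = 40°C

40°C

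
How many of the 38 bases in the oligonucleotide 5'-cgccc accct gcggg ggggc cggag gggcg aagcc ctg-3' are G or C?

G=18, A=4, C=14, T=2
G+C = 18 + 14 = 32

32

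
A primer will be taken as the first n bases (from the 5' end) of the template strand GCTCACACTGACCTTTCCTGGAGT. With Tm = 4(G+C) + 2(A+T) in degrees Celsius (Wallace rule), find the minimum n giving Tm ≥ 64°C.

First 20 bases: GCTCACACTGACCTTTCCTG → Tm = 62°C (< 64°C)
First 21 bases: GCTCACACTGACCTTTCCTGG → Tm = 66°C (≥ 64°C)
Since every base adds ≥2°C, Tm only increases with n, so the threshold is first crossed at n = 21.

n = 21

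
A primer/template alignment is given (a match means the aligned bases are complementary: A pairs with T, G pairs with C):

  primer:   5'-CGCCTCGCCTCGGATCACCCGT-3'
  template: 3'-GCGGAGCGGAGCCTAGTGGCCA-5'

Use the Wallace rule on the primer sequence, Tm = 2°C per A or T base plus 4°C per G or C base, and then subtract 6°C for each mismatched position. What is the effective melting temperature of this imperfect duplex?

Primer base counts: A=2, T=4, G=5, C=11 → A+T=6, G+C=16
Perfect-match Tm = 2(6) + 4(16) = 12 + 64 = 76°C
Mismatches (positions where the bases are not complementary): 1 (at position 20)
Effective Tm = 76 − 1×6 = 76 − 6 = 70°C

70°C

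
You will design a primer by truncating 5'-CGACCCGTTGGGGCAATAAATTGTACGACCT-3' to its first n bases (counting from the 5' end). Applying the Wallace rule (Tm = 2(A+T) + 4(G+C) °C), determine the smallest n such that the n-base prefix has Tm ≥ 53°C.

n = 16

First 15 bases: CGACCCGTTGGGGCA → Tm = 52°C (< 53°C)
First 16 bases: CGACCCGTTGGGGCAA → Tm = 54°C (≥ 53°C)
Since every base adds ≥2°C, Tm only increases with n, so the threshold is first crossed at n = 16.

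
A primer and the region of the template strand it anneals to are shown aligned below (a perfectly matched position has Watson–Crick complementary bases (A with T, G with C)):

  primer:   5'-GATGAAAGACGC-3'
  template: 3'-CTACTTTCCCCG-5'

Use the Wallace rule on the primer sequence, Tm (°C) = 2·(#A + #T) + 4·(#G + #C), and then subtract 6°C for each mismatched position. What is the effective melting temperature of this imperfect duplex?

Primer base counts: A=5, T=1, G=4, C=2 → A+T=6, G+C=6
Perfect-match Tm = 2(6) + 4(6) = 12 + 24 = 36°C
Mismatches (positions where the bases are not complementary): 2 (at positions 9, 10)
Effective Tm = 36 − 2×6 = 36 − 12 = 24°C

24°C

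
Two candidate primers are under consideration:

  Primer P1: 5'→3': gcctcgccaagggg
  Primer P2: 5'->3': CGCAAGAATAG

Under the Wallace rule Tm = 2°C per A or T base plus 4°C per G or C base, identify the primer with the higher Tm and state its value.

Primer P1: A+T=3, G+C=11 → Tm = 2(3)+4(11) = 50°C
Primer P2: A+T=6, G+C=5 → Tm = 2(6)+4(5) = 32°C
50°C vs 32°C → primer P1 is higher.

Primer P1, 50°C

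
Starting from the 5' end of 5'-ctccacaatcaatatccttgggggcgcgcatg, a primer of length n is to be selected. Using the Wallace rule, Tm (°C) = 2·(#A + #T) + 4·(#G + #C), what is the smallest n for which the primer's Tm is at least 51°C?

n = 19

First 18 bases: CTCCACAATCAATATCCT → Tm = 50°C (< 51°C)
First 19 bases: CTCCACAATCAATATCCTT → Tm = 52°C (≥ 51°C)
Each additional base adds 2°C (A/T) or 4°C (G/C), so Tm is non-decreasing in n; n = 19 is the first length to reach 51°C.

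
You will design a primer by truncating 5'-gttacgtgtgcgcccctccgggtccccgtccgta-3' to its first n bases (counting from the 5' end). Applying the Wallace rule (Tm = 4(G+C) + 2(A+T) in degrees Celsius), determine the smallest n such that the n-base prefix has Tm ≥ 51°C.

First 15 bases: GTTACGTGTGCGCCC → Tm = 50°C (< 51°C)
First 16 bases: GTTACGTGTGCGCCCC → Tm = 54°C (≥ 51°C)
Each additional base adds 2°C (A/T) or 4°C (G/C), so Tm is non-decreasing in n; n = 16 is the first length to reach 51°C.

n = 16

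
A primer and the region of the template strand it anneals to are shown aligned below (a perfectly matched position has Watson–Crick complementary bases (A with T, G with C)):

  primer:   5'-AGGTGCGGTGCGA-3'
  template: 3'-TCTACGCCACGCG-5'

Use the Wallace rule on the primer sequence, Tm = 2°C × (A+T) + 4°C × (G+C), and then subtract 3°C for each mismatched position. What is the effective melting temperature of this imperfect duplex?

Primer base counts: A=2, T=2, G=7, C=2 → A+T=4, G+C=9
Perfect-match Tm = 2(4) + 4(9) = 8 + 36 = 44°C
Mismatches (positions where the bases are not complementary): 2 (at positions 3, 13)
Effective Tm = 44 − 2×3 = 44 − 6 = 38°C

38°C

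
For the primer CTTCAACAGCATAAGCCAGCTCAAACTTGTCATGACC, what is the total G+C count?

Counting bases: A=12, T=8, G=5, C=12
Total G or C: 5 + 12 = 17

17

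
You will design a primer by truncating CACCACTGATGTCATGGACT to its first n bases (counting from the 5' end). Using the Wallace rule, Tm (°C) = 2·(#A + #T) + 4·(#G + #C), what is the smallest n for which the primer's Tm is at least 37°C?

First 12 bases: CACCACTGATGT → Tm = 36°C (< 37°C)
First 13 bases: CACCACTGATGTC → Tm = 40°C (≥ 37°C)
Since every base adds ≥2°C, Tm only increases with n, so the threshold is first crossed at n = 13.

n = 13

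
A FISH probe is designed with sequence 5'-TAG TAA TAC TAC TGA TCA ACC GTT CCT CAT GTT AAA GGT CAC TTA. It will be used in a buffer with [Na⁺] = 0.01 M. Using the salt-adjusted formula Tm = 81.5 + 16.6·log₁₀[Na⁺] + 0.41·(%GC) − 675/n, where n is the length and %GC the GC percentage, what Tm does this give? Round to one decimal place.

47.9°C

Length n = 45. Scanning the sequence gives G=6, A=14, C=10, T=15.
G+C = 16, so %GC = 16/45 × 100 = 35.556%
Salt term: 16.6 × (-2) = -33.2
GC term: 0.41 × 35.556 = 14.578; length term: −675/45 = −15
Tm = 81.5 + (-33.2) + 14.578 − 15 = 47.878 → 47.9°C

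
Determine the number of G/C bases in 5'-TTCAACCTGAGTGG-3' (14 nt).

7

Base counts: G=4, A=3, C=3, T=4
G+C = 4 + 3 = 7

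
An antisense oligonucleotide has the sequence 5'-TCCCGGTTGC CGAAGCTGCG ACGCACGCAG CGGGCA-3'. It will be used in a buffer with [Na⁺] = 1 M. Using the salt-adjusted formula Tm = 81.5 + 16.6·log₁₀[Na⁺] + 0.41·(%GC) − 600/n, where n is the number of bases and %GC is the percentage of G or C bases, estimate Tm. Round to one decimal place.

94.4°C

Length n = 36. Base counts: G=13, A=6, C=13, T=4
G+C = 26, so %GC = 26/36 × 100 = 72.222%
Salt term: 16.6 × (0) = 0
GC term: 0.41 × 72.222 = 29.611; length term: −600/36 = −16.667
Tm = 81.5 + (0) + 29.611 − 16.667 = 94.444 → 94.4°C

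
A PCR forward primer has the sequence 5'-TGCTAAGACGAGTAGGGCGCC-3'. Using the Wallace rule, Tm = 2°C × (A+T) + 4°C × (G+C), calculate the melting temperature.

68°C

C=5, G=8, A=5, T=3
So N_AT = 8 and N_GC = 13.
Tm = 2(8) + 4(13) = 16 + 52 = 68°C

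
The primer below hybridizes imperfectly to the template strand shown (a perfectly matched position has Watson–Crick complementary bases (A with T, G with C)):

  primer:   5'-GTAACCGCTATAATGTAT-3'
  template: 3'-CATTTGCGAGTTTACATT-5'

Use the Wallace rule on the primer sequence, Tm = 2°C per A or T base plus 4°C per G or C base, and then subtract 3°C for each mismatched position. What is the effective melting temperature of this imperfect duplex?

36°C

Primer base counts: A=6, T=6, G=3, C=3 → A+T=12, G+C=6
Perfect-match Tm = 2(12) + 4(6) = 24 + 24 = 48°C
Mismatches (positions where the bases are not complementary): 4 (at positions 5, 10, 11, 18)
Effective Tm = 48 − 4×3 = 48 − 12 = 36°C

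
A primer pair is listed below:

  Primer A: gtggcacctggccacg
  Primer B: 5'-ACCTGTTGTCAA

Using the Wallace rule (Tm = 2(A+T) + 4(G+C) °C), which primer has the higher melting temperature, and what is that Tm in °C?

Primer A, 56°C

Primer A: A+T=4, G+C=12 → Tm = 2(4)+4(12) = 56°C
Primer B: A+T=7, G+C=5 → Tm = 2(7)+4(5) = 34°C
56°C vs 34°C → primer A is higher.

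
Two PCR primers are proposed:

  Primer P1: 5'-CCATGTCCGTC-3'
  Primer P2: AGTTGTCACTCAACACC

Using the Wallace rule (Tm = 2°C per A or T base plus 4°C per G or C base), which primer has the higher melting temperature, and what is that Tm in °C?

Primer P1: A+T=4, G+C=7 → Tm = 2(4)+4(7) = 36°C
Primer P2: A+T=9, G+C=8 → Tm = 2(9)+4(8) = 50°C
36°C vs 50°C → primer P2 is higher.

Primer P2, 50°C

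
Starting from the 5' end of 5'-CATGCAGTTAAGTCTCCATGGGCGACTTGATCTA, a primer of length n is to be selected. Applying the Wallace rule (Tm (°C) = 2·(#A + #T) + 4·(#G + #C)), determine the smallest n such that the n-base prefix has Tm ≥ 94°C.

n = 32

First 31 bases: CATGCAGTTAAGTCTCCATGGGCGACTTGAT → Tm = 92°C (< 94°C)
First 32 bases: CATGCAGTTAAGTCTCCATGGGCGACTTGATC → Tm = 96°C (≥ 94°C)
Each additional base adds 2°C (A/T) or 4°C (G/C), so Tm is non-decreasing in n; n = 32 is the first length to reach 94°C.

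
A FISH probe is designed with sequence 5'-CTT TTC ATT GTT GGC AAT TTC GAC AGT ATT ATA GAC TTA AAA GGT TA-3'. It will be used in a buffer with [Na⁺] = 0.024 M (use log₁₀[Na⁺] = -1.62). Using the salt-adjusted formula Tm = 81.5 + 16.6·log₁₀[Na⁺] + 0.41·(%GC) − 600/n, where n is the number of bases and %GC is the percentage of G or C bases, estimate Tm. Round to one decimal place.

54.1°C

Length n = 47. Scanning the sequence gives C=6, T=19, A=14, G=8.
G+C = 14, so %GC = 14/47 × 100 = 29.787%
Salt term: 16.6 × (-1.62) = -26.892
GC term: 0.41 × 29.787 = 12.213; length term: −600/47 = −12.766
Tm = 81.5 + (-26.892) + 12.213 − 12.766 = 54.055 → 54.1°C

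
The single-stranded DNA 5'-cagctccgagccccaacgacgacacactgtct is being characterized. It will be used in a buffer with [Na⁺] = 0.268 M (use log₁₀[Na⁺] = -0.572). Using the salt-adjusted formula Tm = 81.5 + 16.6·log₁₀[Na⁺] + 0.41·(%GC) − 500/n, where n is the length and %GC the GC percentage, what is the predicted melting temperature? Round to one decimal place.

Length n = 32. C=14, A=8, G=6, T=4
G+C = 20, so %GC = 20/32 × 100 = 62.5%
Salt term: 16.6 × (-0.572) = -9.495
GC term: 0.41 × 62.5 = 25.625; length term: −500/32 = −15.625
Tm = 81.5 + (-9.495) + 25.625 − 15.625 = 82.005 → 82.0°C

82.0°C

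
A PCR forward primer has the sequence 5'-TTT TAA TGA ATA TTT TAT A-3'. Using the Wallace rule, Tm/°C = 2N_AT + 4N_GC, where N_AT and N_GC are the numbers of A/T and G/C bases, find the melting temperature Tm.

40°C

Base counts: G=1, A=7, C=0, T=11
AT pairs contribute 18, GC pairs contribute 1.
Tm = 2(18) + 4(1) = 36 + 4 = 40°C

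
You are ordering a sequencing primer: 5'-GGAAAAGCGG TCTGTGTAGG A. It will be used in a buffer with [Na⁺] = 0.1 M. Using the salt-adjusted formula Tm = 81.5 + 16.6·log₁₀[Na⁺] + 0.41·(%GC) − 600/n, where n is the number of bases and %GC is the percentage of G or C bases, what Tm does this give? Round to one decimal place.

Length n = 21. Scanning the sequence gives A=6, G=9, C=2, T=4.
G+C = 11, so %GC = 11/21 × 100 = 52.381%
Salt term: 16.6 × (-1) = -16.6
GC term: 0.41 × 52.381 = 21.476; length term: −600/21 = −28.571
Tm = 81.5 + (-16.6) + 21.476 − 28.571 = 57.805 → 57.8°C

57.8°C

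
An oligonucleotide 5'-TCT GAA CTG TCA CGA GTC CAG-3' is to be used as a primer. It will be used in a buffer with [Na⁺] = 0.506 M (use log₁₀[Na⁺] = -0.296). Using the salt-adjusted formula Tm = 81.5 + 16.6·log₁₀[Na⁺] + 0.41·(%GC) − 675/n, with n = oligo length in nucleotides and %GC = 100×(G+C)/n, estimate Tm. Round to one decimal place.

Length n = 21. Counting bases: C=6, A=5, T=5, G=5
G+C = 11, so %GC = 11/21 × 100 = 52.381%
Salt term: 16.6 × (-0.296) = -4.914
GC term: 0.41 × 52.381 = 21.476; length term: −675/21 = −32.143
Tm = 81.5 + (-4.914) + 21.476 − 32.143 = 65.919 → 65.9°C

65.9°C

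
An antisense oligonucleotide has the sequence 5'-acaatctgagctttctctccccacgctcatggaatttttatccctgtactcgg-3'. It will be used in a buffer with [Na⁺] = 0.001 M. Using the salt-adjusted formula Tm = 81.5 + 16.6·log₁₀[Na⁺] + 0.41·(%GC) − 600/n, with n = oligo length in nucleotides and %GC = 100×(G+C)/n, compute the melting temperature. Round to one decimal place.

Length n = 53. Counting bases: G=8, C=17, T=18, A=10
G+C = 25, so %GC = 25/53 × 100 = 47.17%
Salt term: 16.6 × (-3) = -49.8
GC term: 0.41 × 47.17 = 19.34; length term: −600/53 = −11.321
Tm = 81.5 + (-49.8) + 19.34 − 11.321 = 39.719 → 39.7°C

39.7°C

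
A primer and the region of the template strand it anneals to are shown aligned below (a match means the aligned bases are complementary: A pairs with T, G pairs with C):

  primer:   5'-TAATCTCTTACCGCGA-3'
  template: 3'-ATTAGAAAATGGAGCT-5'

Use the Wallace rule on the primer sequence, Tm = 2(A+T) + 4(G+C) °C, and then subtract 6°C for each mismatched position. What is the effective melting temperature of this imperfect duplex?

34°C

Primer base counts: A=4, T=5, G=2, C=5 → A+T=9, G+C=7
Perfect-match Tm = 2(9) + 4(7) = 18 + 28 = 46°C
Mismatches (positions where the bases are not complementary): 2 (at positions 7, 13)
Effective Tm = 46 − 2×6 = 46 − 12 = 34°C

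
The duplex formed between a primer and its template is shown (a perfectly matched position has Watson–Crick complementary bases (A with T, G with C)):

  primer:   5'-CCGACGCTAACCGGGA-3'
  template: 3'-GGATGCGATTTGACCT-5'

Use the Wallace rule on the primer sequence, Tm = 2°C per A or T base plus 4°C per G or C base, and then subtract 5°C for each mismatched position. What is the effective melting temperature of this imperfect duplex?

39°C

Primer base counts: A=4, T=1, G=5, C=6 → A+T=5, G+C=11
Perfect-match Tm = 2(5) + 4(11) = 10 + 44 = 54°C
Mismatches (positions where the bases are not complementary): 3 (at positions 3, 11, 13)
Effective Tm = 54 − 3×5 = 54 − 15 = 39°C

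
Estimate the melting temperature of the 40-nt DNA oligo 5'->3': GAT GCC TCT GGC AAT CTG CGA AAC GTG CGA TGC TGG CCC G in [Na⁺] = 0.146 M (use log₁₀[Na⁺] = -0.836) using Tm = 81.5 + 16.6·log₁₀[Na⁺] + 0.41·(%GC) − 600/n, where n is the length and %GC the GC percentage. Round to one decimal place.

78.2°C

Length n = 40. Base counts: G=13, T=8, C=12, A=7
G+C = 25, so %GC = 25/40 × 100 = 62.5%
Salt term: 16.6 × (-0.836) = -13.878
GC term: 0.41 × 62.5 = 25.625; length term: −600/40 = −15
Tm = 81.5 + (-13.878) + 25.625 − 15 = 78.247 → 78.2°C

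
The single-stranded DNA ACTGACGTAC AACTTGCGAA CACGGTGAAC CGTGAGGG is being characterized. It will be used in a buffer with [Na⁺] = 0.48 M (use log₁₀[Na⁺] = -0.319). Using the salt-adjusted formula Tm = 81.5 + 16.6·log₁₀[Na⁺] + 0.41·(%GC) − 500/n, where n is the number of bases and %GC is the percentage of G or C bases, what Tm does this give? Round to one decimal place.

85.7°C

Length n = 38. Base counts: T=6, C=9, A=11, G=12
G+C = 21, so %GC = 21/38 × 100 = 55.263%
Salt term: 16.6 × (-0.319) = -5.295
GC term: 0.41 × 55.263 = 22.658; length term: −500/38 = −13.158
Tm = 81.5 + (-5.295) + 22.658 − 13.158 = 85.705 → 85.7°C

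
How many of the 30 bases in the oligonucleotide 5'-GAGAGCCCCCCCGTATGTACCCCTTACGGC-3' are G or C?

Base counts: T=5, A=5, G=7, C=13
G+C = 7 + 13 = 20

20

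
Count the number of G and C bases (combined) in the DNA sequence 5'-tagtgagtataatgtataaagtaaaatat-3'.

5

Counting bases: T=10, C=0, A=14, G=5
Total G or C: 5 + 0 = 5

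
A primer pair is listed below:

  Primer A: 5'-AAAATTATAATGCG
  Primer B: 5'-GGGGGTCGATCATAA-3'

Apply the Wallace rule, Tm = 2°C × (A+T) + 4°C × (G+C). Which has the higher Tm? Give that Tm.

Primer A: A+T=11, G+C=3 → Tm = 2(11)+4(3) = 34°C
Primer B: A+T=7, G+C=8 → Tm = 2(7)+4(8) = 46°C
34°C vs 46°C → primer B is higher.

Primer B, 46°C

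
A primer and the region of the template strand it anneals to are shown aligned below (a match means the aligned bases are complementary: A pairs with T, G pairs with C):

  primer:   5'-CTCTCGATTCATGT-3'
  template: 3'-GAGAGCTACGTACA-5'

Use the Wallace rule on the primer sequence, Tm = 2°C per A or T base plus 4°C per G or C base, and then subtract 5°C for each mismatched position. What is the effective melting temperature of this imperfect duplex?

35°C

Primer base counts: A=2, T=6, G=2, C=4 → A+T=8, G+C=6
Perfect-match Tm = 2(8) + 4(6) = 16 + 24 = 40°C
Mismatches (positions where the bases are not complementary): 1 (at position 9)
Effective Tm = 40 − 1×5 = 40 − 5 = 35°C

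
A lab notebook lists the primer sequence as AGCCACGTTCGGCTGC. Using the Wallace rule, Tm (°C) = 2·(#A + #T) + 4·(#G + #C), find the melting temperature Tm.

Scanning the sequence gives G=5, T=3, C=6, A=2.
A+T = 5, G+C = 11
Tm = 2×5 + 4×11 = 54°C

54°C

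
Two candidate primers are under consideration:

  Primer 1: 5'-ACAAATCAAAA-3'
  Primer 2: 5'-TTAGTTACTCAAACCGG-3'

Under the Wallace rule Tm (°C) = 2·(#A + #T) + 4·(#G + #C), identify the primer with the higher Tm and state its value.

Primer 2, 48°C

Primer 1: A+T=9, G+C=2 → Tm = 2(9)+4(2) = 26°C
Primer 2: A+T=10, G+C=7 → Tm = 2(10)+4(7) = 48°C
26°C vs 48°C → primer 2 is higher.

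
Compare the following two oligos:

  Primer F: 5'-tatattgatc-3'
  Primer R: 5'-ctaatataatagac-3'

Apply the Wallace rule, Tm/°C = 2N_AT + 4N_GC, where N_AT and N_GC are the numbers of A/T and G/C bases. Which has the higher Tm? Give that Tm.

Primer R, 34°C

Primer F: A+T=8, G+C=2 → Tm = 2(8)+4(2) = 24°C
Primer R: A+T=11, G+C=3 → Tm = 2(11)+4(3) = 34°C
24°C vs 34°C → primer R is higher.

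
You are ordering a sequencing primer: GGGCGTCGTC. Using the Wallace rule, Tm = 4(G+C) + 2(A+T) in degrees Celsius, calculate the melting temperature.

C=3, T=2, G=5, A=0
AT pairs contribute 2, GC pairs contribute 8.
Tm = 2(2) + 4(8) = 4 + 32 = 36°C

36°C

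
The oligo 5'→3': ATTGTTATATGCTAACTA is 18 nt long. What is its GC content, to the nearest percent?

22%

G=2, C=2, A=6, T=8
G+C = 2 + 2 = 4 out of 18 bases
%GC = 4/18 × 100 = 22.22% ≈ 22%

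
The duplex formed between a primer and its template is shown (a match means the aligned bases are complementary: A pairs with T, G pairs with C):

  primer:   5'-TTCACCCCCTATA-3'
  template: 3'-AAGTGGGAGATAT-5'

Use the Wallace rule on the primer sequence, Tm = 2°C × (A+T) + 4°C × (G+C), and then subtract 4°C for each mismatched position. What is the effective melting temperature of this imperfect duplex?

Primer base counts: A=3, T=4, G=0, C=6 → A+T=7, G+C=6
Perfect-match Tm = 2(7) + 4(6) = 14 + 24 = 38°C
Mismatches (positions where the bases are not complementary): 1 (at position 8)
Effective Tm = 38 − 1×4 = 38 − 4 = 34°C

34°C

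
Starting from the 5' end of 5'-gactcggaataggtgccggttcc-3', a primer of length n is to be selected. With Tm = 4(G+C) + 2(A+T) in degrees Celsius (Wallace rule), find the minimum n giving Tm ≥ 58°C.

n = 18

First 17 bases: GACTCGGAATAGGTGCC → Tm = 54°C (< 58°C)
First 18 bases: GACTCGGAATAGGTGCCG → Tm = 58°C (≥ 58°C)
Since every base adds ≥2°C, Tm only increases with n, so the threshold is first crossed at n = 18.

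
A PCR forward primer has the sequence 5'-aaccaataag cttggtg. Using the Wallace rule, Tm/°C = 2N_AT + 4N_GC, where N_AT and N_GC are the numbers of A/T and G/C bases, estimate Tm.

48°C

Base counts: G=4, A=6, T=4, C=3
AT pairs contribute 10, GC pairs contribute 7.
Tm = 4·7 + 2·10 = 28 + 20 = 48°C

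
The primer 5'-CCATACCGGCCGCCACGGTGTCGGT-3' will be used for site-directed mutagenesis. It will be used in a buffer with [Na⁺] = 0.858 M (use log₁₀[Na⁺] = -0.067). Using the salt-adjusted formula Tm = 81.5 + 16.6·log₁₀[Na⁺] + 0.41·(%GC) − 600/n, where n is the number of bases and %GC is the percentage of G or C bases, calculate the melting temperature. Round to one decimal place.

85.9°C

Length n = 25. Scanning the sequence gives G=8, A=3, C=10, T=4.
G+C = 18, so %GC = 18/25 × 100 = 72%
Salt term: 16.6 × (-0.067) = -1.112
GC term: 0.41 × 72 = 29.52; length term: −600/25 = −24
Tm = 81.5 + (-1.112) + 29.52 − 24 = 85.908 → 85.9°C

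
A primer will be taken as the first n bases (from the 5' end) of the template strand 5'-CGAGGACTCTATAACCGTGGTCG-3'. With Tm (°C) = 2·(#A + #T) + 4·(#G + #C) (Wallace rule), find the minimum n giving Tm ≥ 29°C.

n = 9

First 8 bases: CGAGGACT → Tm = 26°C (< 29°C)
First 9 bases: CGAGGACTC → Tm = 30°C (≥ 29°C)
Since every base adds ≥2°C, Tm only increases with n, so the threshold is first crossed at n = 9.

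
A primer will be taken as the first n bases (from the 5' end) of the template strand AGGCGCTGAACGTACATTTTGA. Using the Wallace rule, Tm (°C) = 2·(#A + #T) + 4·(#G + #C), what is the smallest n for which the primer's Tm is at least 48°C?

First 14 bases: AGGCGCTGAACGTA → Tm = 44°C (< 48°C)
First 15 bases: AGGCGCTGAACGTAC → Tm = 48°C (≥ 48°C)
Since every base adds ≥2°C, Tm only increases with n, so the threshold is first crossed at n = 15.

n = 15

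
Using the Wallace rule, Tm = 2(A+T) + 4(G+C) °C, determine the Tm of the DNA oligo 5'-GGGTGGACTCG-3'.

Counting bases: T=2, G=6, A=1, C=2
A+T = 3, G+C = 8
Tm = 2(3) + 4(8) = 6 + 32 = 38°C

38°C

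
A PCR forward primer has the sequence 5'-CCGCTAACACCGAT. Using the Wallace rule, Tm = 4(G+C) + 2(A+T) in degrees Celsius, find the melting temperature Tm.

44°C

T=2, C=6, G=2, A=4
A+T = 6, G+C = 8
Tm = 2×6 + 4×8 = 44°C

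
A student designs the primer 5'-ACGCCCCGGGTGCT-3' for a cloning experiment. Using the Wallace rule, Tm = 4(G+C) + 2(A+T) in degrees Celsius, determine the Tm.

C=6, A=1, T=2, G=5
A+T = 3, G+C = 11
Tm = 2×3 + 4×11 = 50°C

50°C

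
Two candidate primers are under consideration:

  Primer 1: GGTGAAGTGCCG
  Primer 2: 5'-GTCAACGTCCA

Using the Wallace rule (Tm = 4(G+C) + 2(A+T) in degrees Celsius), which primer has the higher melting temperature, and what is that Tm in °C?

Primer 1, 40°C

Primer 1: A+T=4, G+C=8 → Tm = 2(4)+4(8) = 40°C
Primer 2: A+T=5, G+C=6 → Tm = 2(5)+4(6) = 34°C
40°C vs 34°C → primer 1 is higher.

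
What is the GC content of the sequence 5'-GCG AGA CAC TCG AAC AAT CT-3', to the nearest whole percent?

50%

Base counts: A=7, C=6, G=4, T=3
G+C = 4 + 6 = 10 out of 20 bases
%GC = 10/20 × 100 = 50% ≈ 50%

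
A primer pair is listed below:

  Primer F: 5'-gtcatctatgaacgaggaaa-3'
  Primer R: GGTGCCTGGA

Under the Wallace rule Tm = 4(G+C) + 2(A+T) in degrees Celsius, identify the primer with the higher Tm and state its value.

Primer F, 56°C

Primer F: A+T=12, G+C=8 → Tm = 2(12)+4(8) = 56°C
Primer R: A+T=3, G+C=7 → Tm = 2(3)+4(7) = 34°C
56°C vs 34°C → primer F is higher.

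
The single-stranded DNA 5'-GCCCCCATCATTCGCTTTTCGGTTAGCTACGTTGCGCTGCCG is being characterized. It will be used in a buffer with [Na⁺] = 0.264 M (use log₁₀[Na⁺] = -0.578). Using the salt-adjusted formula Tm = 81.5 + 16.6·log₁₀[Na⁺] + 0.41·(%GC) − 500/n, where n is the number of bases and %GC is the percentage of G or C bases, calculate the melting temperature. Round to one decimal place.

Length n = 42. Base counts: G=10, C=15, A=4, T=13
G+C = 25, so %GC = 25/42 × 100 = 59.524%
Salt term: 16.6 × (-0.578) = -9.595
GC term: 0.41 × 59.524 = 24.405; length term: −500/42 = −11.905
Tm = 81.5 + (-9.595) + 24.405 − 11.905 = 84.405 → 84.4°C

84.4°C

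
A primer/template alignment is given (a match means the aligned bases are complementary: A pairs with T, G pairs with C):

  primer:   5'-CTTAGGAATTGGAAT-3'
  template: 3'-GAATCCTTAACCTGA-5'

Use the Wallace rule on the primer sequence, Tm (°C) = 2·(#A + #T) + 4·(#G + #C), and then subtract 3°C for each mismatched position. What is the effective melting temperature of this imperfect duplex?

Primer base counts: A=5, T=5, G=4, C=1 → A+T=10, G+C=5
Perfect-match Tm = 2(10) + 4(5) = 20 + 20 = 40°C
Mismatches (positions where the bases are not complementary): 1 (at position 14)
Effective Tm = 40 − 1×3 = 40 − 3 = 37°C

37°C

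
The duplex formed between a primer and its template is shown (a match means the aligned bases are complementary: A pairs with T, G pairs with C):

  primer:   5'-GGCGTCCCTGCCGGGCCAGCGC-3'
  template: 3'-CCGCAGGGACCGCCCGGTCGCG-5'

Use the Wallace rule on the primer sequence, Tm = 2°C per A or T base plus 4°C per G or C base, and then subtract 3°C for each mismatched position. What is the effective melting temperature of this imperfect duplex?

79°C

Primer base counts: A=1, T=2, G=9, C=10 → A+T=3, G+C=19
Perfect-match Tm = 2(3) + 4(19) = 6 + 76 = 82°C
Mismatches (positions where the bases are not complementary): 1 (at position 11)
Effective Tm = 82 − 1×3 = 82 − 3 = 79°C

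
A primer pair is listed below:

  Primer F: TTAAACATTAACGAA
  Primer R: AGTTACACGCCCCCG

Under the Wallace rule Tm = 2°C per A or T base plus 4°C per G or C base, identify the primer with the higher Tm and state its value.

Primer F: A+T=12, G+C=3 → Tm = 2(12)+4(3) = 36°C
Primer R: A+T=5, G+C=10 → Tm = 2(5)+4(10) = 50°C
36°C vs 50°C → primer R is higher.

Primer R, 50°C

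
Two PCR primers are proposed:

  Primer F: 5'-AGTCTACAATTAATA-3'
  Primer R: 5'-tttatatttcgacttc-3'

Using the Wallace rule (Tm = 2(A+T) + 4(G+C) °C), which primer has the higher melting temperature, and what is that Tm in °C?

Primer F: A+T=12, G+C=3 → Tm = 2(12)+4(3) = 36°C
Primer R: A+T=12, G+C=4 → Tm = 2(12)+4(4) = 40°C
36°C vs 40°C → primer R is higher.

Primer R, 40°C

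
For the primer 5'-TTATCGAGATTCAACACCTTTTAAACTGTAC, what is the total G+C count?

Base counts: G=3, C=7, A=10, T=11
Total G or C: 3 + 7 = 10

10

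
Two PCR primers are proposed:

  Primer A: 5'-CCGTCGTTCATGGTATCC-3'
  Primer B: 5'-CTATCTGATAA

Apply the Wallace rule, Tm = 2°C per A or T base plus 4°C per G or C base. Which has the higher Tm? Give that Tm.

Primer A, 56°C

Primer A: A+T=8, G+C=10 → Tm = 2(8)+4(10) = 56°C
Primer B: A+T=8, G+C=3 → Tm = 2(8)+4(3) = 28°C
56°C vs 28°C → primer A is higher.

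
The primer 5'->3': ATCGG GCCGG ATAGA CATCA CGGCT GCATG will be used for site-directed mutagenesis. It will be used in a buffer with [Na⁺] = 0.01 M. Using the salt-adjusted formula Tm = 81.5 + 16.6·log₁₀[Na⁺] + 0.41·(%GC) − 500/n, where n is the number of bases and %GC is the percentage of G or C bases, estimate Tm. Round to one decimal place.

Length n = 30. Base counts: C=8, A=7, G=10, T=5
G+C = 18, so %GC = 18/30 × 100 = 60%
Salt term: 16.6 × (-2) = -33.2
GC term: 0.41 × 60 = 24.6; length term: −500/30 = −16.667
Tm = 81.5 + (-33.2) + 24.6 − 16.667 = 56.233 → 56.2°C

56.2°C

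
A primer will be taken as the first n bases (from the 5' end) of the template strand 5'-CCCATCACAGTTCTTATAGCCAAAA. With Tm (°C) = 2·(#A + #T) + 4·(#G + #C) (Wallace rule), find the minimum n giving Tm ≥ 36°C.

First 11 bases: CCCATCACAGT → Tm = 34°C (< 36°C)
First 12 bases: CCCATCACAGTT → Tm = 36°C (≥ 36°C)
Since every base adds ≥2°C, Tm only increases with n, so the threshold is first crossed at n = 12.

n = 12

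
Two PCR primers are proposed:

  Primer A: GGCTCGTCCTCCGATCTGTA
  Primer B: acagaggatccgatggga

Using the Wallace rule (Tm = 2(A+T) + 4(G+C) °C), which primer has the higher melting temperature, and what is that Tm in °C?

Primer A: A+T=8, G+C=12 → Tm = 2(8)+4(12) = 64°C
Primer B: A+T=8, G+C=10 → Tm = 2(8)+4(10) = 56°C
64°C vs 56°C → primer A is higher.

Primer A, 64°C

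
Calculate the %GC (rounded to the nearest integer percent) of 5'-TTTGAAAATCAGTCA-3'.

27%

Counting bases: A=6, C=2, G=2, T=5
G+C = 2 + 2 = 4 out of 15 bases
%GC = 4/15 × 100 = 26.67% ≈ 27%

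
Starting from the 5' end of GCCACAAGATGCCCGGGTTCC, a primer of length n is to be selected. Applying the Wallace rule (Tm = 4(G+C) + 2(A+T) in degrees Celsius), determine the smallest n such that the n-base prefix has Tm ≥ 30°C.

n = 10

First 9 bases: GCCACAAGA → Tm = 28°C (< 30°C)
First 10 bases: GCCACAAGAT → Tm = 30°C (≥ 30°C)
Each additional base adds 2°C (A/T) or 4°C (G/C), so Tm is non-decreasing in n; n = 10 is the first length to reach 30°C.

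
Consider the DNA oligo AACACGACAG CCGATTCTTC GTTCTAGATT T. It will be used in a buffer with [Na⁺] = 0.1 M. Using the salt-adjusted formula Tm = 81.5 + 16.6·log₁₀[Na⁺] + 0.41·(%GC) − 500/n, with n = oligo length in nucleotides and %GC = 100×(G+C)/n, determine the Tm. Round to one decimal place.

Length n = 31. T=10, G=5, C=8, A=8
G+C = 13, so %GC = 13/31 × 100 = 41.935%
Salt term: 16.6 × (-1) = -16.6
GC term: 0.41 × 41.935 = 17.193; length term: −500/31 = −16.129
Tm = 81.5 + (-16.6) + 17.193 − 16.129 = 65.964 → 66.0°C

66.0°C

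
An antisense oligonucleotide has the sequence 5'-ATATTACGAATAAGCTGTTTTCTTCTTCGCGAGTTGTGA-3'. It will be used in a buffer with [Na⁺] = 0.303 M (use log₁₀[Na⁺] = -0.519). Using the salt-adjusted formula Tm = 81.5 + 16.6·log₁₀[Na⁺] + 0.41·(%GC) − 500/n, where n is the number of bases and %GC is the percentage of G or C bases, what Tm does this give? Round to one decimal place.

74.8°C

Length n = 39. Scanning the sequence gives A=9, G=8, C=6, T=16.
G+C = 14, so %GC = 14/39 × 100 = 35.897%
Salt term: 16.6 × (-0.519) = -8.615
GC term: 0.41 × 35.897 = 14.718; length term: −500/39 = −12.821
Tm = 81.5 + (-8.615) + 14.718 − 12.821 = 74.782 → 74.8°C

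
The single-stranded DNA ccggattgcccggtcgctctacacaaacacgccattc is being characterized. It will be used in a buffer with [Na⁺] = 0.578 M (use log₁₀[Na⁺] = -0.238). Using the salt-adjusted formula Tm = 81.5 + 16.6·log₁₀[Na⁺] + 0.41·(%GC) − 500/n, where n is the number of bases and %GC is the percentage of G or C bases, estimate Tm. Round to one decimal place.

Length n = 37. Counting bases: T=7, A=8, G=7, C=15
G+C = 22, so %GC = 22/37 × 100 = 59.459%
Salt term: 16.6 × (-0.238) = -3.951
GC term: 0.41 × 59.459 = 24.378; length term: −500/37 = −13.514
Tm = 81.5 + (-3.951) + 24.378 − 13.514 = 88.413 → 88.4°C

88.4°C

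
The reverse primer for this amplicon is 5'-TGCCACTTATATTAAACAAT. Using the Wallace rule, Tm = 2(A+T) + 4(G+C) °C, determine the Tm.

Counting bases: C=4, G=1, A=8, T=7
A+T = 15, G+C = 5
Tm = 2×15 + 4×5 = 50°C

50°C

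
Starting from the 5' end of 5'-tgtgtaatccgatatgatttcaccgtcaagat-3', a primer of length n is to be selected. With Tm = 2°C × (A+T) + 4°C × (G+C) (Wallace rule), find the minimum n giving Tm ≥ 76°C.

First 26 bases: TGTGTAATCCGATATGATTTCACCGT → Tm = 72°C (< 76°C)
First 27 bases: TGTGTAATCCGATATGATTTCACCGTC → Tm = 76°C (≥ 76°C)
Since every base adds ≥2°C, Tm only increases with n, so the threshold is first crossed at n = 27.

n = 27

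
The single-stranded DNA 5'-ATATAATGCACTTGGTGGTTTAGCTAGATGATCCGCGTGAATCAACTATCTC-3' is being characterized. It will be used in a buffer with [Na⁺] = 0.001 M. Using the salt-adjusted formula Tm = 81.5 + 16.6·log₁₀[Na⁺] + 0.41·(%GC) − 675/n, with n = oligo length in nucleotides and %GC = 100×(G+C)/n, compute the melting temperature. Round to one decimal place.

Length n = 52. Scanning the sequence gives C=10, G=11, A=14, T=17.
G+C = 21, so %GC = 21/52 × 100 = 40.385%
Salt term: 16.6 × (-3) = -49.8
GC term: 0.41 × 40.385 = 16.558; length term: −675/52 = −12.981
Tm = 81.5 + (-49.8) + 16.558 − 12.981 = 35.277 → 35.3°C

35.3°C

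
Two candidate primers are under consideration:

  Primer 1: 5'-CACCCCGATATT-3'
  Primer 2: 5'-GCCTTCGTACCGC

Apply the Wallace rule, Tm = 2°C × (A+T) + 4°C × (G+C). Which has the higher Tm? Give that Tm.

Primer 2, 44°C

Primer 1: A+T=6, G+C=6 → Tm = 2(6)+4(6) = 36°C
Primer 2: A+T=4, G+C=9 → Tm = 2(4)+4(9) = 44°C
36°C vs 44°C → primer 2 is higher.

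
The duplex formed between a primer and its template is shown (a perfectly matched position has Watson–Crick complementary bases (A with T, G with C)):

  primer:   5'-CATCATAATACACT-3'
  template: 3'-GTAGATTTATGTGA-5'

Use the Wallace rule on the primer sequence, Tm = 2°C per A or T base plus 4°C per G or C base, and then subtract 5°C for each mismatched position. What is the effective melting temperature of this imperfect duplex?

26°C

Primer base counts: A=6, T=4, G=0, C=4 → A+T=10, G+C=4
Perfect-match Tm = 2(10) + 4(4) = 20 + 16 = 36°C
Mismatches (positions where the bases are not complementary): 2 (at positions 5, 6)
Effective Tm = 36 − 2×5 = 36 − 10 = 26°C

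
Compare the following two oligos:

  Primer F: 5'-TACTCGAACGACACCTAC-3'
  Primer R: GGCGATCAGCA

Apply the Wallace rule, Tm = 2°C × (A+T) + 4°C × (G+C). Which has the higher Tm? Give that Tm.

Primer F, 54°C

Primer F: A+T=9, G+C=9 → Tm = 2(9)+4(9) = 54°C
Primer R: A+T=4, G+C=7 → Tm = 2(4)+4(7) = 36°C
54°C vs 36°C → primer F is higher.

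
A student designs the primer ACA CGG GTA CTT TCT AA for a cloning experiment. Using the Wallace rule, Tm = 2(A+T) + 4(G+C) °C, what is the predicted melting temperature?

48°C

Counting bases: C=4, T=5, G=3, A=5
A+T = 10, G+C = 7
Tm = 2×10 + 4×7 = 48°C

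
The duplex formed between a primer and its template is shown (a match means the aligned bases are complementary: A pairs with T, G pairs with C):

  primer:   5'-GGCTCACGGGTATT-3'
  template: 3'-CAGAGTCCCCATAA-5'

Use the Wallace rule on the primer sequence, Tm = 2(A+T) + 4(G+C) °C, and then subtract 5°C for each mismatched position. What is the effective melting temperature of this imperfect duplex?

34°C

Primer base counts: A=2, T=4, G=5, C=3 → A+T=6, G+C=8
Perfect-match Tm = 2(6) + 4(8) = 12 + 32 = 44°C
Mismatches (positions where the bases are not complementary): 2 (at positions 2, 7)
Effective Tm = 44 − 2×5 = 44 − 10 = 34°C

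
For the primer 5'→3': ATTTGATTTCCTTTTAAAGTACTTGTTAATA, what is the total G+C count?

6

G=3, C=3, T=16, A=9
G+C = 3 + 3 = 6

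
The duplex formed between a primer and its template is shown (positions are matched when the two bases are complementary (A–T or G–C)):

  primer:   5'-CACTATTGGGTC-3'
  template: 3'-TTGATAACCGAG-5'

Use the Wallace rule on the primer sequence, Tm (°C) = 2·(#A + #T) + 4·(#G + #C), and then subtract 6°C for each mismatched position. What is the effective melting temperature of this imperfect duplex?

Primer base counts: A=2, T=4, G=3, C=3 → A+T=6, G+C=6
Perfect-match Tm = 2(6) + 4(6) = 12 + 24 = 36°C
Mismatches (positions where the bases are not complementary): 2 (at positions 1, 10)
Effective Tm = 36 − 2×6 = 36 − 12 = 24°C

24°C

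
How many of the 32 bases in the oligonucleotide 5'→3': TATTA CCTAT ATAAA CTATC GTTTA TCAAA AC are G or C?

Counting bases: A=13, C=6, G=1, T=12
Total G or C: 1 + 6 = 7

7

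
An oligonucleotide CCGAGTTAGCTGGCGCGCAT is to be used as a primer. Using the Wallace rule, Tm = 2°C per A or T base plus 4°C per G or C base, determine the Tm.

66°C

Base counts: G=7, T=4, C=6, A=3
A+T = 7, G+C = 13
Tm = 4·13 + 2·7 = 52 + 14 = 66°C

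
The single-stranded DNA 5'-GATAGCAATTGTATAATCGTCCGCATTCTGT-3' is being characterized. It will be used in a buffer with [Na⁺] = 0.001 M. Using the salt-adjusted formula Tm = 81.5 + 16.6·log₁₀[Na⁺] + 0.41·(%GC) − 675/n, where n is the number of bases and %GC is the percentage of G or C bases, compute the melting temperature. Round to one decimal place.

25.8°C

Length n = 31. Counting bases: G=6, A=8, C=6, T=11
G+C = 12, so %GC = 12/31 × 100 = 38.71%
Salt term: 16.6 × (-3) = -49.8
GC term: 0.41 × 38.71 = 15.871; length term: −675/31 = −21.774
Tm = 81.5 + (-49.8) + 15.871 − 21.774 = 25.797 → 25.8°C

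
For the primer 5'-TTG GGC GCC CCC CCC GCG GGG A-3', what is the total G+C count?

19

Counting bases: C=10, T=2, G=9, A=1
G+C = 9 + 10 = 19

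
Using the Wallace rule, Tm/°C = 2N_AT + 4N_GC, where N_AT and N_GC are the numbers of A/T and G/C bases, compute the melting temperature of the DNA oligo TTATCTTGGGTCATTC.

Base counts: C=3, A=2, G=3, T=8
So N_AT = 10 and N_GC = 6.
Tm = 2(10) + 4(6) = 20 + 24 = 44°C

44°C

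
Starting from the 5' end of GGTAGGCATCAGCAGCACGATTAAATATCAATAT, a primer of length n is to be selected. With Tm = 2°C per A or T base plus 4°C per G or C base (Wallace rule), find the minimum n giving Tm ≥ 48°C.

First 14 bases: GGTAGGCATCAGCA → Tm = 44°C (< 48°C)
First 15 bases: GGTAGGCATCAGCAG → Tm = 48°C (≥ 48°C)
Since every base adds ≥2°C, Tm only increases with n, so the threshold is first crossed at n = 15.

n = 15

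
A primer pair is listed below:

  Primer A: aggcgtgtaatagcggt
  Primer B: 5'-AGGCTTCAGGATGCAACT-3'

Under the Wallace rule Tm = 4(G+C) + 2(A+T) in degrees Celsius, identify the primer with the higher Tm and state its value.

Primer A: A+T=8, G+C=9 → Tm = 2(8)+4(9) = 52°C
Primer B: A+T=9, G+C=9 → Tm = 2(9)+4(9) = 54°C
52°C vs 54°C → primer B is higher.

Primer B, 54°C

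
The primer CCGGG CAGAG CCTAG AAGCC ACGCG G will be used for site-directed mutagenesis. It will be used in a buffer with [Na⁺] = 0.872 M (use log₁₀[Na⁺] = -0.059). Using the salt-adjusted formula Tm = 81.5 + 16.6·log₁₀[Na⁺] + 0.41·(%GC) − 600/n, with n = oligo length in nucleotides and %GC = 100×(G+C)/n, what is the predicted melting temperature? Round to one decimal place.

87.4°C

Length n = 26. Counting bases: T=1, G=10, A=6, C=9
G+C = 19, so %GC = 19/26 × 100 = 73.077%
Salt term: 16.6 × (-0.059) = -0.979
GC term: 0.41 × 73.077 = 29.962; length term: −600/26 = −23.077
Tm = 81.5 + (-0.979) + 29.962 − 23.077 = 87.406 → 87.4°C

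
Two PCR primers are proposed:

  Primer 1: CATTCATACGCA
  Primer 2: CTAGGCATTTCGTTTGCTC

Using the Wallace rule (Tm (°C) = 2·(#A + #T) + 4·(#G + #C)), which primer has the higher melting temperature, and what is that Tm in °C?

Primer 2, 56°C

Primer 1: A+T=7, G+C=5 → Tm = 2(7)+4(5) = 34°C
Primer 2: A+T=10, G+C=9 → Tm = 2(10)+4(9) = 56°C
34°C vs 56°C → primer 2 is higher.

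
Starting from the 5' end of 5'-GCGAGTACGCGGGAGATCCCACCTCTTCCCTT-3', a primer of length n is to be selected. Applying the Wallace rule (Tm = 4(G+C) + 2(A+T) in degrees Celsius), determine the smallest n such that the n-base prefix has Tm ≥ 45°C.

n = 13

First 12 bases: GCGAGTACGCGG → Tm = 42°C (< 45°C)
First 13 bases: GCGAGTACGCGGG → Tm = 46°C (≥ 45°C)
Since every base adds ≥2°C, Tm only increases with n, so the threshold is first crossed at n = 13.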